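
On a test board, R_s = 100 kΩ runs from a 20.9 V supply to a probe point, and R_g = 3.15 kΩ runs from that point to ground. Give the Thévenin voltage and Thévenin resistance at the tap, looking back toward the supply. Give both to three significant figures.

V_th is the open-circuit tap voltage: 20.9 × 3.15/(100 + 3.15) = 0.638 V.
With the supply zeroed, R_s and R_g appear in parallel from the tap: R_th = R_s‖R_g = (100 × 3.15)/103.2 = 3.05 kΩ.

V_th = 0.638 V, R_th = 3.05 kΩ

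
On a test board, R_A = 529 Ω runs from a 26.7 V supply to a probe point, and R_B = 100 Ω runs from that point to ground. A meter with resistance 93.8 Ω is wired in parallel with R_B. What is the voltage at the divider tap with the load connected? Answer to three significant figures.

The load sits in parallel with R_B: R_B‖R_L = (100 × 93.8) / (100 + 93.8) = 48.40 Ω.
V_out = 26.7 × 48.40 / (529 + 48.40) = 26.7 × 48.40/577.4 = 2.24 V.

V_out ≈ 2.24 V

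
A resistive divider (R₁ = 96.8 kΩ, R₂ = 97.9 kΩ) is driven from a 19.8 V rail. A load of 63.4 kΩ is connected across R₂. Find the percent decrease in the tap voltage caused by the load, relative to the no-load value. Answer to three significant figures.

43.4 %

The divider's output (Thévenin) resistance is R₁‖R₂ = 48.67 kΩ.
Fractional drop under load = R_th/(R_th + R_L) = 48.67 / (48.67 + 63.4) = 0.4343.
So the output falls by 43.4 %.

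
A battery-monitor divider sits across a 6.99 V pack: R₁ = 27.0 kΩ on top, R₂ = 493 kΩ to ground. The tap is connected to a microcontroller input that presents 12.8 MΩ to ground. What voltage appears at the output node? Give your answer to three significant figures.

V_out ≈ 6.61 V

The load sits in parallel with R₂: R₂‖R_L = (493 × 12800) / (493 + 12800) = 474.7 kΩ.
V_out = 6.99 × 474.7 / (27.0 + 474.7) = 6.99 × 474.7/501.7 = 6.61 V.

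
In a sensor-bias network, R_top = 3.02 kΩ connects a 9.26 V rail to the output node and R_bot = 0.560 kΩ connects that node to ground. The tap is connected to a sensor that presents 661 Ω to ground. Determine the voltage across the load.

The load sits in parallel with R_bot: R_bot‖R_L = (560 × 661) / (560 + 661) = 303.2 Ω.
V_out = 9.26 × 303.2 / (3020 + 303.2) = 9.26 × 303.2/3323 = 0.845 V.
(Unloaded it would have been 1.45 V.)

V_out ≈ 0.845 V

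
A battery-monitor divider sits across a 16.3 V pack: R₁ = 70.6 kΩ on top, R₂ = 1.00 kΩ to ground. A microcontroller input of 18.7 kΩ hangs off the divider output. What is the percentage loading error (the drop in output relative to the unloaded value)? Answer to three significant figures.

5.01 %

The divider's output (Thévenin) resistance is R₁‖R₂ = 0.9860 kΩ.
Fractional drop under load = R_th/(R_th + R_L) = 0.9860 / (0.9860 + 18.7) = 0.05009.
So the output falls by 5.01 %.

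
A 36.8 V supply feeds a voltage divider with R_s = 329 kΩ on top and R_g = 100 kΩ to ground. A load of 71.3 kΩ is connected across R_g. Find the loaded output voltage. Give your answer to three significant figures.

The load sits in parallel with R_g: R_g‖R_L = (100 × 71.3) / (100 + 71.3) = 41.62 kΩ.
V_out = 36.8 × 41.62 / (329 + 41.62) = 36.8 × 41.62/370.6 = 4.13 V.
(Unloaded it would have been 8.58 V.)

V_out ≈ 4.13 V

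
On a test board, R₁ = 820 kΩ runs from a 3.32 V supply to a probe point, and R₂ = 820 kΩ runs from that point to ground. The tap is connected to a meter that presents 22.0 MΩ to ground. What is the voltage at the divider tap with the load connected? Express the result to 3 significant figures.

V_out ≈ 1.63 V

The load sits in parallel with R₂: R₂‖R_L = (820 × 22000) / (820 + 22000) = 790.5 kΩ.
V_out = 3.32 × 790.5 / (820 + 790.5) = 3.32 × 790.5/1611 = 1.63 V.
(Unloaded it would have been 1.66 V.)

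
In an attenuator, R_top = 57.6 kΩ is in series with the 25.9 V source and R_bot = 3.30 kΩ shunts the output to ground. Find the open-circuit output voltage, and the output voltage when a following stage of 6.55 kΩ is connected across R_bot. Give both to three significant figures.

Unloaded: 1.40 V; loaded: 0.951 V

Open-circuit: V = 25.9 × 3.30/(57.6 + 3.30) = 1.40 V.
With the load, R_bot becomes R_bot‖R_L = 2.194 kΩ, so V = 25.9 × 2.194/59.79 = 0.951 V.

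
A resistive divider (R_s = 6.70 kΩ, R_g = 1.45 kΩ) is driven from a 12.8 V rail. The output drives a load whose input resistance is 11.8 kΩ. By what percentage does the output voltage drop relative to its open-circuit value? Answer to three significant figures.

The divider's output (Thévenin) resistance is R_s‖R_g = 1.192 kΩ.
Fractional drop under load = R_th/(R_th + R_L) = 1.192 / (1.192 + 11.8) = 0.09175.
So the output falls by 9.18 %.

9.18 %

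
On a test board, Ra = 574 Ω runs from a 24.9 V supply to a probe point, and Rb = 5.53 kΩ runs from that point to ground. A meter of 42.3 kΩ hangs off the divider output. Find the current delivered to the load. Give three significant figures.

I_L ≈ 0.527 mA

Rb‖R_L = 4891 Ω; V_out = 24.9 × 4891/5465 = 22.28 V.
I_L = V_out / R_L = 22.28 / 42.3 kΩ = 0.527 mA.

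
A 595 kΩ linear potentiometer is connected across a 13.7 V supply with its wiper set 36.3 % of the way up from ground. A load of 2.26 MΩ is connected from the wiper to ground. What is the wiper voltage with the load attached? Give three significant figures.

V ≈ 4.69 V

The wiper splits the pot into (1−α)R = 379.0 kΩ above and αR = 216.0 kΩ below.
Lower section ‖ load = 197.1 kΩ.
V_wiper = 13.7 × 197.1/(379.0 + 197.1) = 4.69 V.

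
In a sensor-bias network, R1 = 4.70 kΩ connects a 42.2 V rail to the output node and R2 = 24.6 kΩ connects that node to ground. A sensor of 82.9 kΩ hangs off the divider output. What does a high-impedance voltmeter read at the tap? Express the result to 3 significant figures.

The load sits in parallel with R2: R2‖R_L = (24.6 × 82.9) / (24.6 + 82.9) = 18.97 kΩ.
V_out = 42.2 × 18.97 / (4.70 + 18.97) = 42.2 × 18.97/23.67 = 33.8 V.
(Unloaded it would have been 35.4 V.)

V_out ≈ 33.8 V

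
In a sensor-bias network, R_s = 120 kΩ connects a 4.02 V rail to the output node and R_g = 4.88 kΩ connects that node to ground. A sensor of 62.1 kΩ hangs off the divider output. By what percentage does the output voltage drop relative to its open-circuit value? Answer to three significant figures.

7.02 %

The divider's output (Thévenin) resistance is R_s‖R_g = 4.689 kΩ.
Fractional drop under load = R_th/(R_th + R_L) = 4.689 / (4.689 + 62.1) = 0.07021.
So the output falls by 7.02 %.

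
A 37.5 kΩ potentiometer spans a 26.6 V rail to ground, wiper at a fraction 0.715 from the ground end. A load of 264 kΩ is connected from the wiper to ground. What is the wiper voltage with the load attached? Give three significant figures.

The wiper splits the pot into (1−α)R = 10.69 kΩ above and αR = 26.81 kΩ below.
Lower section ‖ load = 24.34 kΩ.
V_wiper = 26.6 × 24.34/(10.69 + 24.34) = 18.5 V.

V ≈ 18.5 V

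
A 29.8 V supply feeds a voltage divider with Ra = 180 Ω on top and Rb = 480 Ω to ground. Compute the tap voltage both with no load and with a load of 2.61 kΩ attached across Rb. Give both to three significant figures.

Unloaded: 21.7 V; loaded: 20.6 V

Open-circuit: V = 29.8 × 480/(180 + 480) = 21.7 V.
With the load, Rb becomes Rb‖R_L = 405.4 Ω, so V = 29.8 × 405.4/585.4 = 20.6 V.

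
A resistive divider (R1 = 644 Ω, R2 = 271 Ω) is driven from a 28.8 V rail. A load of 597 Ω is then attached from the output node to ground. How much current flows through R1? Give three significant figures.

I ≈ 34.7 mA

R2‖R_L = 186.4 Ω, so the source sees R1 + R2‖R_L = 830.4 Ω.
I = 28.8 V / 830.4 Ω = 34.7 mA.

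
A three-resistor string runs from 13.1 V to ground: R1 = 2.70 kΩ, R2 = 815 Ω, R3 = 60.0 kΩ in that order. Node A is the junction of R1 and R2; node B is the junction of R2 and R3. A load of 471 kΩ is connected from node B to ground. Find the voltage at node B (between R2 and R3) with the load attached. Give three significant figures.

At node B, R3 is in parallel with the load: R3‖R_L = 53220 Ω.
Below node A the resistance is R2 + (R3‖R_L) = 54040 Ω, so V_A = 13.1 × 54040/56740 = 12.48 V.
Then V_B = V_A × (R3‖R_L)/(R2 + R3‖R_L) = 12.48 × 53220/54040 = 12.3 V.

V ≈ 12.3 V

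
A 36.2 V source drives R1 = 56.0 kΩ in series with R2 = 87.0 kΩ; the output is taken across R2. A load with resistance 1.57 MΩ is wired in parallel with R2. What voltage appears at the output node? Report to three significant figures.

The load sits in parallel with R2: R2‖R_L = (87.0 × 1570) / (87.0 + 1570) = 82.43 kΩ.
V_out = 36.2 × 82.43 / (56.0 + 82.43) = 36.2 × 82.43/138.4 = 21.6 V.

V_out ≈ 21.6 V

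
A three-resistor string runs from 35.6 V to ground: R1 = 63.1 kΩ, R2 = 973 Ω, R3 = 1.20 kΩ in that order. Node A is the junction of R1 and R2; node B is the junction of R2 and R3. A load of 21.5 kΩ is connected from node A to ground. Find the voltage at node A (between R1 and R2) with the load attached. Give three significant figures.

V ≈ 1.08 V

Below node A the series string R2+R3 = 2173 Ω sits in parallel with the 21500 Ω load: 1974 Ω.
V_A = 35.6 × 1974/(63100 + 1974) = 1.08 V.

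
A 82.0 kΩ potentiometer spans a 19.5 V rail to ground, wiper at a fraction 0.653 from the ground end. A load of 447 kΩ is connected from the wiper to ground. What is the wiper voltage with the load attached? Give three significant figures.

The wiper splits the pot into (1−α)R = 28.45 kΩ above and αR = 53.55 kΩ below.
Lower section ‖ load = 47.82 kΩ.
V_wiper = 19.5 × 47.82/(28.45 + 47.82) = 12.2 V.

V ≈ 12.2 V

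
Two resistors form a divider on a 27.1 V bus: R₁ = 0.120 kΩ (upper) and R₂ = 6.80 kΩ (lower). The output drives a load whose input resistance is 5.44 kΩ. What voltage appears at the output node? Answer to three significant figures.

V_out ≈ 26.1 V

The load sits in parallel with R₂: R₂‖R_L = (6800 × 5440) / (6800 + 5440) = 3022 Ω.
V_out = 27.1 × 3022 / (120 + 3022) = 27.1 × 3022/3142 = 26.1 V.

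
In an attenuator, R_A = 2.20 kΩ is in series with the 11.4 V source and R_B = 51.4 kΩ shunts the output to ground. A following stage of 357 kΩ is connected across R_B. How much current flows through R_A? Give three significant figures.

I ≈ 0.242 mA

R_B‖R_L = 44.93 kΩ, so the source sees R_A + R_B‖R_L = 47.13 kΩ.
I = 11.4 V / 47.13 kΩ = 0.242 mA.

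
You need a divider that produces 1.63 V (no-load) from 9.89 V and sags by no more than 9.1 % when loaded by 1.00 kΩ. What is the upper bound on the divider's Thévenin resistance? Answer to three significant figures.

R_th ≤ 100 Ω

Loading drop = R_th/(R_th + R_L) ≤ 0.0910, so R_th ≤ R_L · ε/(1−ε) = 1.00 kΩ × 0.0910/0.9090 = 100 Ω.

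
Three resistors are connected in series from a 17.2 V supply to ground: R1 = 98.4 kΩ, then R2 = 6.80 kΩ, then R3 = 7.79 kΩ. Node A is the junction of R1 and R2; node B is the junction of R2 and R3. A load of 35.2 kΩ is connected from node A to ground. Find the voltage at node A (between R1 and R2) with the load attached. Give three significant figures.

V ≈ 1.63 V

Below node A the series string R2+R3 = 14.59 kΩ sits in parallel with the 35.2 kΩ load: 10.31 kΩ.
V_A = 17.2 × 10.31/(98.4 + 10.31) = 1.63 V.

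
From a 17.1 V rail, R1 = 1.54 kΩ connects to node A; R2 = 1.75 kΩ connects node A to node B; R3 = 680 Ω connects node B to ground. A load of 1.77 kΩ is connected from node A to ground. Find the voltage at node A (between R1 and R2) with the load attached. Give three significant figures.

V ≈ 6.83 V

Below node A the series string R2+R3 = 2430 Ω sits in parallel with the 1770 Ω load: 1024 Ω.
V_A = 17.1 × 1024/(1540 + 1024) = 6.83 V.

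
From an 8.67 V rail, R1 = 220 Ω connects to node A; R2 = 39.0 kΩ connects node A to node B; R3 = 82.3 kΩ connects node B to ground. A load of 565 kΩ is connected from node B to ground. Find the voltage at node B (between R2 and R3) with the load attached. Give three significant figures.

V ≈ 5.61 V

At node B, R3 is in parallel with the load: R3‖R_L = 71840 Ω.
Below node A the resistance is R2 + (R3‖R_L) = 110800 Ω, so V_A = 8.67 × 110800/111100 = 8.653 V.
Then V_B = V_A × (R3‖R_L)/(R2 + R3‖R_L) = 8.653 × 71840/110800 = 5.61 V.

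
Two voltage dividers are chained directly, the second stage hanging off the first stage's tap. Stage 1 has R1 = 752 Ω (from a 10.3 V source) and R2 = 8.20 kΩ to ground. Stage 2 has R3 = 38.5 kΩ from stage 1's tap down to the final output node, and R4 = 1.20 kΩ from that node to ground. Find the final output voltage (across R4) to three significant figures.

Stage 2 presents R3+R4 = 39700 Ω as a load on stage 1's tap.
Stage 1's lower leg becomes R2‖(R3+R4) = 6796 Ω, so V_mid = 10.3 × 6796/7548 = 9.274 V.
Stage 2 is itself unloaded: V_out = V_mid × R4/(R3+R4) = 9.274 × 1200/39700 = 0.280 V.

V_out ≈ 0.280 V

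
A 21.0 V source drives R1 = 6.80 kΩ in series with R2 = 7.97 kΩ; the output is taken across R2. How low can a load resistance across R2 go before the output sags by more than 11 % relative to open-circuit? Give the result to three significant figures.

R_L(min) ≈ 29.7 kΩ

Output resistance R_th = R1‖R2 = (6.80 × 7.97)/14.77 = 3.669 kΩ.
The fractional drop is R_th/(R_th + R_L); requiring this ≤ 0.110 gives R_L ≥ R_th(1/0.110 − 1) = 3.669 × 8.091 = 29.7 kΩ.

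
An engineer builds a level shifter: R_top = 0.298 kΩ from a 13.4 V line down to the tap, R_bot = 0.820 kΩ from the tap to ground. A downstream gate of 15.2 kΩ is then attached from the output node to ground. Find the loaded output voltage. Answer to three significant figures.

V_out ≈ 9.69 V

The load sits in parallel with R_bot: R_bot‖R_L = (820 × 15200) / (820 + 15200) = 778.0 Ω.
V_out = 13.4 × 778.0 / (298 + 778.0) = 13.4 × 778.0/1076 = 9.69 V.
(Unloaded it would have been 9.83 V.)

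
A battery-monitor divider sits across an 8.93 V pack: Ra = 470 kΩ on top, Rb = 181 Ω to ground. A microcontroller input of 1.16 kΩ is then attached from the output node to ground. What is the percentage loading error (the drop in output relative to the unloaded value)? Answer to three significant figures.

The divider's output (Thévenin) resistance is Ra‖Rb = 180.9 Ω.
Fractional drop under load = R_th/(R_th + R_L) = 180.9 / (180.9 + 1160) = 0.1349.
So the output falls by 13.5 %.

13.5 %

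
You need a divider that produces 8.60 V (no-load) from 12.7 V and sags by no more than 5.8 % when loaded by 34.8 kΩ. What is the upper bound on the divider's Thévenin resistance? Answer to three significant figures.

R_th ≤ 2.14 kΩ

Loading drop = R_th/(R_th + R_L) ≤ 0.0580, so R_th ≤ R_L · ε/(1−ε) = 34.8 kΩ × 0.0580/0.9420 = 2.14 kΩ.
(Any R1, R2 with R2/(R1+R2) = 0.677 and R1‖R2 ≤ 2.14 kΩ will meet the spec.)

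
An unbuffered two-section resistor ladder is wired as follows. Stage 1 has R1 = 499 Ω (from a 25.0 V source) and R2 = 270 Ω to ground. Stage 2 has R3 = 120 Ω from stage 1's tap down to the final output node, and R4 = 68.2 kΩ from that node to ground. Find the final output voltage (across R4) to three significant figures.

Stage 2 presents R3+R4 = 68320 Ω as a load on stage 1's tap.
Stage 1's lower leg becomes R2‖(R3+R4) = 268.9 Ω, so V_mid = 25.0 × 268.9/767.9 = 8.755 V.
Stage 2 is itself unloaded: V_out = V_mid × R4/(R3+R4) = 8.755 × 68200/68320 = 8.74 V.

V_out ≈ 8.74 V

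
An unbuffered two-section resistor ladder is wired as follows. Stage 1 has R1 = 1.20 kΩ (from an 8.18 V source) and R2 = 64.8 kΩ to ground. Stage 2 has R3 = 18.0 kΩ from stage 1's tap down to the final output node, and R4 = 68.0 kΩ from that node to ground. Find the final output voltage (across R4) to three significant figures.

Stage 2 presents R3+R4 = 86.00 kΩ as a load on stage 1's tap.
Stage 1's lower leg becomes R2‖(R3+R4) = 36.95 kΩ, so V_mid = 8.18 × 36.95/38.15 = 7.923 V.
Stage 2 is itself unloaded: V_out = V_mid × R4/(R3+R4) = 7.923 × 68.0/86.00 = 6.26 V.

V_out ≈ 6.26 V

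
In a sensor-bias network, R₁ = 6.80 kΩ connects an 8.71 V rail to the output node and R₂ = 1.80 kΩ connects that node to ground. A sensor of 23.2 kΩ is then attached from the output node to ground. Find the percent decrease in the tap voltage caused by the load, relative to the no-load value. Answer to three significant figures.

5.78 %

The divider's output (Thévenin) resistance is R₁‖R₂ = 1.423 kΩ.
Fractional drop under load = R_th/(R_th + R_L) = 1.423 / (1.423 + 23.2) = 0.05780.
So the output falls by 5.78 %.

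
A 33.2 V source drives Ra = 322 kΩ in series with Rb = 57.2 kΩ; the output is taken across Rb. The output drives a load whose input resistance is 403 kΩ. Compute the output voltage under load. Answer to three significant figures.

The load sits in parallel with Rb: Rb‖R_L = (57.2 × 403) / (57.2 + 403) = 50.09 kΩ.
V_out = 33.2 × 50.09 / (322 + 50.09) = 33.2 × 50.09/372.1 = 4.47 V.
(Unloaded it would have been 5.01 V.)

V_out ≈ 4.47 V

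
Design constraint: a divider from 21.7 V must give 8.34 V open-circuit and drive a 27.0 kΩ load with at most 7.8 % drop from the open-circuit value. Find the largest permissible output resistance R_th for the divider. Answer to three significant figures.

R_th ≤ 2.28 kΩ

Loading drop = R_th/(R_th + R_L) ≤ 0.0780, so R_th ≤ R_L · ε/(1−ε) = 27.0 kΩ × 0.0780/0.9220 = 2.28 kΩ.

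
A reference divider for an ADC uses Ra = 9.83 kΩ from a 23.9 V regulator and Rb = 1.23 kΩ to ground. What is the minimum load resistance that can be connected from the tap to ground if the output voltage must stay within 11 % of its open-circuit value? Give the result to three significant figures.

Output resistance R_th = Ra‖Rb = (9.83 × 1.23)/11.06 = 1.093 kΩ.
The fractional drop is R_th/(R_th + R_L); requiring this ≤ 0.110 gives R_L ≥ R_th(1/0.110 − 1) = 1.093 × 8.091 = 8.85 kΩ.

R_L(min) ≈ 8.85 kΩ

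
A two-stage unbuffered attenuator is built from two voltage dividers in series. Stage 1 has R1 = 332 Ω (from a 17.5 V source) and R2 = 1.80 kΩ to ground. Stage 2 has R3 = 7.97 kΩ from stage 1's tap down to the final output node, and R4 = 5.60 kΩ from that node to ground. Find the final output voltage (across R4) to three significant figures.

Stage 2 presents R3+R4 = 13570 Ω as a load on stage 1's tap.
Stage 1's lower leg becomes R2‖(R3+R4) = 1589 Ω, so V_mid = 17.5 × 1589/1921 = 14.48 V.
Stage 2 is itself unloaded: V_out = V_mid × R4/(R3+R4) = 14.48 × 5600/13570 = 5.97 V.

V_out ≈ 5.97 V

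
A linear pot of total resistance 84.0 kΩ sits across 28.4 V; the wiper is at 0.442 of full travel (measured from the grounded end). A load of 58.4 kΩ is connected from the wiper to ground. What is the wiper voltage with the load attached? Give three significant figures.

The wiper splits the pot into (1−α)R = 46.87 kΩ above and αR = 37.13 kΩ below.
Lower section ‖ load = 22.70 kΩ.
V_wiper = 28.4 × 22.70/(46.87 + 22.70) = 9.27 V.

V ≈ 9.27 V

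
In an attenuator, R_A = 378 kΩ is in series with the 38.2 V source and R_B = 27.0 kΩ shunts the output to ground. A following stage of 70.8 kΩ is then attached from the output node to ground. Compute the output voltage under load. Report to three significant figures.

V_out ≈ 1.88 V

The load sits in parallel with R_B: R_B‖R_L = (27.0 × 70.8) / (27.0 + 70.8) = 19.55 kΩ.
V_out = 38.2 × 19.55 / (378 + 19.55) = 38.2 × 19.55/397.5 = 1.88 V.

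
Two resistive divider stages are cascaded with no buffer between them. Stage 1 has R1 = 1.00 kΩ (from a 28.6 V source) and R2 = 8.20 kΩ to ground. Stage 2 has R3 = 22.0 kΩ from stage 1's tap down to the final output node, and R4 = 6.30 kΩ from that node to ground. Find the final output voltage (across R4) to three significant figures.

V_out ≈ 5.50 V

Stage 2 presents R3+R4 = 28.30 kΩ as a load on stage 1's tap.
Stage 1's lower leg becomes R2‖(R3+R4) = 6.358 kΩ, so V_mid = 28.6 × 6.358/7.358 = 24.71 V.
Stage 2 is itself unloaded: V_out = V_mid × R4/(R3+R4) = 24.71 × 6.30/28.30 = 5.50 V.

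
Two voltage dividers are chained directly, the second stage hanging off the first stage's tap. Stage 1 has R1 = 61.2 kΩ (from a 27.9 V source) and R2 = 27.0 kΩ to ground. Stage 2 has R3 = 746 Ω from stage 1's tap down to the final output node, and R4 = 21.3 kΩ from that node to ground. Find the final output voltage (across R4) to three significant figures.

Stage 2 presents R3+R4 = 22050 Ω as a load on stage 1's tap.
Stage 1's lower leg becomes R2‖(R3+R4) = 12140 Ω, so V_mid = 27.9 × 12140/73340 = 4.617 V.
Stage 2 is itself unloaded: V_out = V_mid × R4/(R3+R4) = 4.617 × 21300/22050 = 4.46 V.

V_out ≈ 4.46 V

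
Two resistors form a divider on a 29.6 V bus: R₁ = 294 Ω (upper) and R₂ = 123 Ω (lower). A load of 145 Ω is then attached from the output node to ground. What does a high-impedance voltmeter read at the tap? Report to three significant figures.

V_out ≈ 5.46 V

The load sits in parallel with R₂: R₂‖R_L = (123 × 145) / (123 + 145) = 66.55 Ω.
V_out = 29.6 × 66.55 / (294 + 66.55) = 29.6 × 66.55/360.5 = 5.46 V.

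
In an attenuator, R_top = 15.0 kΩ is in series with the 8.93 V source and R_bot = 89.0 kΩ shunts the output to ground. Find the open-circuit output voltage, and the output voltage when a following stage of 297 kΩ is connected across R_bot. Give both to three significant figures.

Unloaded: 7.64 V; loaded: 7.33 V

Open-circuit: V = 8.93 × 89.0/(15.0 + 89.0) = 7.64 V.
With the load, R_bot becomes R_bot‖R_L = 68.48 kΩ, so V = 8.93 × 68.48/83.48 = 7.33 V.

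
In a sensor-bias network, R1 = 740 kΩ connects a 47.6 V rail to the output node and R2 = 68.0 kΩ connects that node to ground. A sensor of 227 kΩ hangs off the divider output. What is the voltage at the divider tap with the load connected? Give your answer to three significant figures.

The load sits in parallel with R2: R2‖R_L = (68.0 × 227) / (68.0 + 227) = 52.33 kΩ.
V_out = 47.6 × 52.33 / (740 + 52.33) = 47.6 × 52.33/792.3 = 3.14 V.
(Unloaded it would have been 4.01 V.)

V_out ≈ 3.14 V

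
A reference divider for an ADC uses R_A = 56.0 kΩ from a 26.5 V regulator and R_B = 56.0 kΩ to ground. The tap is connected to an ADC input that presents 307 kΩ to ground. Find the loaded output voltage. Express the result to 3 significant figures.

V_out ≈ 12.1 V

The load sits in parallel with R_B: R_B‖R_L = (56.0 × 307) / (56.0 + 307) = 47.36 kΩ.
V_out = 26.5 × 47.36 / (56.0 + 47.36) = 26.5 × 47.36/103.4 = 12.1 V.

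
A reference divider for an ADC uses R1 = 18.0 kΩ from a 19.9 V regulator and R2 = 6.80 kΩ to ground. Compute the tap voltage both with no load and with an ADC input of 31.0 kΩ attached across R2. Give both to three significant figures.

Unloaded: 5.46 V; loaded: 4.71 V

Open-circuit: V = 19.9 × 6.80/(18.0 + 6.80) = 5.46 V.
With the load, R2 becomes R2‖R_L = 5.577 kΩ, so V = 19.9 × 5.577/23.58 = 4.71 V.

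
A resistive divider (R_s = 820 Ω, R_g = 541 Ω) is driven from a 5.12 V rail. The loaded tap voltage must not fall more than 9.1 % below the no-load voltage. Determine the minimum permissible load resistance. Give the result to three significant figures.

Output resistance R_th = R_s‖R_g = (820 × 541)/1361 = 326.0 Ω.
The fractional drop is R_th/(R_th + R_L); requiring this ≤ 0.0910 gives R_L ≥ R_th(1/0.0910 − 1) = 326.0 × 9.989 = 3.26 kΩ.

R_L(min) ≈ 3.26 kΩ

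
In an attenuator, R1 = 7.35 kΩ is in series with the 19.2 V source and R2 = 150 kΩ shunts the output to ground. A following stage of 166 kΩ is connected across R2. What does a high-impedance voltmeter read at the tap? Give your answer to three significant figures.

The load sits in parallel with R2: R2‖R_L = (150 × 166) / (150 + 166) = 78.80 kΩ.
V_out = 19.2 × 78.80 / (7.35 + 78.80) = 19.2 × 78.80/86.15 = 17.6 V.

V_out ≈ 17.6 V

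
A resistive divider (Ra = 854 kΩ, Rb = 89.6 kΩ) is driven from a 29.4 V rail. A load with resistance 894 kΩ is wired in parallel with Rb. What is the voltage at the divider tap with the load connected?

The load sits in parallel with Rb: Rb‖R_L = (89.6 × 894) / (89.6 + 894) = 81.44 kΩ.
V_out = 29.4 × 81.44 / (854 + 81.44) = 29.4 × 81.44/935.4 = 2.56 V.
(Unloaded it would have been 2.79 V.)

V_out ≈ 2.56 V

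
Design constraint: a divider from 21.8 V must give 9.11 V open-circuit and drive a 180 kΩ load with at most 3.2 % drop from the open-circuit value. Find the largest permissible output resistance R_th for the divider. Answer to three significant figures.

Loading drop = R_th/(R_th + R_L) ≤ 0.0320, so R_th ≤ R_L · ε/(1−ε) = 180 kΩ × 0.0320/0.9680 = 5.95 kΩ.

R_th ≤ 5.95 kΩ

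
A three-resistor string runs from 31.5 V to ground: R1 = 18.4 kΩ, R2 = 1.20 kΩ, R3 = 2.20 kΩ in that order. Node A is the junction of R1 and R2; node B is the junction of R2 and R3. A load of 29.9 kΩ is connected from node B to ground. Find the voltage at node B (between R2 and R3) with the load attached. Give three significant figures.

V ≈ 2.98 V

At node B, R3 is in parallel with the load: R3‖R_L = 2.049 kΩ.
Below node A the resistance is R2 + (R3‖R_L) = 3.249 kΩ, so V_A = 31.5 × 3.249/21.65 = 4.728 V.
Then V_B = V_A × (R3‖R_L)/(R2 + R3‖R_L) = 4.728 × 2.049/3.249 = 2.98 V.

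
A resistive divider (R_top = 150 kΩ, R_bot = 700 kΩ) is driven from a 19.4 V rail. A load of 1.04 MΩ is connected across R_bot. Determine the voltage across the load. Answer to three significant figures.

The load sits in parallel with R_bot: R_bot‖R_L = (700 × 1040) / (700 + 1040) = 418.4 kΩ.
V_out = 19.4 × 418.4 / (150 + 418.4) = 19.4 × 418.4/568.4 = 14.3 V.
(Unloaded it would have been 16.0 V.)

V_out ≈ 14.3 V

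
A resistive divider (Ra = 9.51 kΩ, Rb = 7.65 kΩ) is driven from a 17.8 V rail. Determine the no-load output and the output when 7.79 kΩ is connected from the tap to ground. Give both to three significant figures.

Unloaded: 7.94 V; loaded: 5.14 V

Open-circuit: V = 17.8 × 7.65/(9.51 + 7.65) = 7.94 V.
With the load, Rb becomes Rb‖R_L = 3.860 kΩ, so V = 17.8 × 3.860/13.37 = 5.14 V.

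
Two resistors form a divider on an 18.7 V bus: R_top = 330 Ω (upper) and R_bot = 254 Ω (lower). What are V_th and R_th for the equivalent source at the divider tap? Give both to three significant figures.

V_th is the open-circuit tap voltage: 18.7 × 254/(330 + 254) = 8.13 V.
With the supply zeroed, R_top and R_bot appear in parallel from the tap: R_th = R_top‖R_bot = (330 × 254)/584.0 = 144 Ω.

V_th = 8.13 V, R_th = 144 Ω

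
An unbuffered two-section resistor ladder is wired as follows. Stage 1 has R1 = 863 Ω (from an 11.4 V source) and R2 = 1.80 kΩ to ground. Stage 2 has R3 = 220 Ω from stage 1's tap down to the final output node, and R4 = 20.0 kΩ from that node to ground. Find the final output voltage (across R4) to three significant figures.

Stage 2 presents R3+R4 = 20220 Ω as a load on stage 1's tap.
Stage 1's lower leg becomes R2‖(R3+R4) = 1653 Ω, so V_mid = 11.4 × 1653/2516 = 7.490 V.
Stage 2 is itself unloaded: V_out = V_mid × R4/(R3+R4) = 7.490 × 20000/20220 = 7.41 V.

V_out ≈ 7.41 V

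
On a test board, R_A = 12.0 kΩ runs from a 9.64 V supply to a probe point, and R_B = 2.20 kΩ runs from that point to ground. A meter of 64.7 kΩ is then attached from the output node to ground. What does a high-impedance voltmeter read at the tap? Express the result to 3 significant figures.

V_out ≈ 1.45 V

The load sits in parallel with R_B: R_B‖R_L = (2.20 × 64.7) / (2.20 + 64.7) = 2.128 kΩ.
V_out = 9.64 × 2.128 / (12.0 + 2.128) = 9.64 × 2.128/14.13 = 1.45 V.
(Unloaded it would have been 1.49 V.)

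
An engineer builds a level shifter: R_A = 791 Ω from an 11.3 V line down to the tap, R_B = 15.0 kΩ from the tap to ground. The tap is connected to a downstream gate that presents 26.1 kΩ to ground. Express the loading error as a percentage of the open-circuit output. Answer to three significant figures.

2.80 %

The divider's output (Thévenin) resistance is R_A‖R_B = 751.4 Ω.
Fractional drop under load = R_th/(R_th + R_L) = 751.4 / (751.4 + 26100) = 0.02798.
So the output falls by 2.80 %.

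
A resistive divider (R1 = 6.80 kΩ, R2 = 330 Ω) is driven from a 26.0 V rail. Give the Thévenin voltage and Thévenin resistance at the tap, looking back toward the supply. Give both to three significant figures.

V_th is the open-circuit tap voltage: 26.0 × 330/(6800 + 330) = 1.20 V.
With the supply zeroed, R1 and R2 appear in parallel from the tap: R_th = R1‖R2 = (6800 × 330)/7130 = 315 Ω.

V_th = 1.20 V, R_th = 315 Ω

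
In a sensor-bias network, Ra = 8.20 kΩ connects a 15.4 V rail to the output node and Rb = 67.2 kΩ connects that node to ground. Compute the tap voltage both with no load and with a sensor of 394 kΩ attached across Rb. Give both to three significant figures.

Open-circuit: V = 15.4 × 67.2/(8.20 + 67.2) = 13.7 V.
With the load, Rb becomes Rb‖R_L = 57.41 kΩ, so V = 15.4 × 57.41/65.61 = 13.5 V.

Unloaded: 13.7 V; loaded: 13.5 V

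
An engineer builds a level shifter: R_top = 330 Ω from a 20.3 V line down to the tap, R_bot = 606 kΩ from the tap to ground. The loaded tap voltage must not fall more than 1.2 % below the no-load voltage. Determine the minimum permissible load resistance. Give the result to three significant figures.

Output resistance R_th = R_top‖R_bot = (330 × 606000)/606300 = 329.8 Ω.
The fractional drop is R_th/(R_th + R_L); requiring this ≤ 0.0120 gives R_L ≥ R_th(1/0.0120 − 1) = 329.8 × 82.33 = 27.2 kΩ.

R_L(min) ≈ 27.2 kΩ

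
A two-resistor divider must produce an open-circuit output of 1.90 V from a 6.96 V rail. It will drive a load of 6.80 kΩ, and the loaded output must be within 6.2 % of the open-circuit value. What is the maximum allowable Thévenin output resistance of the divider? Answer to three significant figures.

R_th ≤ 449 Ω

Loading drop = R_th/(R_th + R_L) ≤ 0.0620, so R_th ≤ R_L · ε/(1−ε) = 6.80 kΩ × 0.0620/0.9380 = 449 Ω.
(Any R1, R2 with R2/(R1+R2) = 0.273 and R1‖R2 ≤ 449 Ω will meet the spec.)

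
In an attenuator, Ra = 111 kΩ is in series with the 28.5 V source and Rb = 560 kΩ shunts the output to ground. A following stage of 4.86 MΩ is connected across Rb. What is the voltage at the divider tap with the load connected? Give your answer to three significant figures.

V_out ≈ 23.3 V

The load sits in parallel with Rb: Rb‖R_L = (560 × 4860) / (560 + 4860) = 502.1 kΩ.
V_out = 28.5 × 502.1 / (111 + 502.1) = 28.5 × 502.1/613.1 = 23.3 V.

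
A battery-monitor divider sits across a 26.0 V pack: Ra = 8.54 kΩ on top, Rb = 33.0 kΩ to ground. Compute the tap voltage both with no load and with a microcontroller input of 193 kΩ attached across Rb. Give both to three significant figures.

Open-circuit: V = 26.0 × 33.0/(8.54 + 33.0) = 20.7 V.
With the load, Rb becomes Rb‖R_L = 28.18 kΩ, so V = 26.0 × 28.18/36.72 = 20.0 V.

Unloaded: 20.7 V; loaded: 20.0 V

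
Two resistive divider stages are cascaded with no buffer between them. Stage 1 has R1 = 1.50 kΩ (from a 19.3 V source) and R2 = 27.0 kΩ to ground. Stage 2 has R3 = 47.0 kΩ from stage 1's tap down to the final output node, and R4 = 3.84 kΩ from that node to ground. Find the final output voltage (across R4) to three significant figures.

Stage 2 presents R3+R4 = 50.84 kΩ as a load on stage 1's tap.
Stage 1's lower leg becomes R2‖(R3+R4) = 17.63 kΩ, so V_mid = 19.3 × 17.63/19.13 = 17.79 V.
Stage 2 is itself unloaded: V_out = V_mid × R4/(R3+R4) = 17.79 × 3.84/50.84 = 1.34 V.

V_out ≈ 1.34 V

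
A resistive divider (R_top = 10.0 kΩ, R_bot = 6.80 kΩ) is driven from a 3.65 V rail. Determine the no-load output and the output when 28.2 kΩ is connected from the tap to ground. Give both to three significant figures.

Unloaded: 1.48 V; loaded: 1.29 V

Open-circuit: V = 3.65 × 6.80/(10.0 + 6.80) = 1.48 V.
With the load, R_bot becomes R_bot‖R_L = 5.479 kΩ, so V = 3.65 × 5.479/15.48 = 1.29 V.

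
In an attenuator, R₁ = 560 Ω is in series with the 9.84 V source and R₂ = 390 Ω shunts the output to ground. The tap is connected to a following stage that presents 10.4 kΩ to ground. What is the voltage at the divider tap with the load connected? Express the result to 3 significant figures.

The load sits in parallel with R₂: R₂‖R_L = (390 × 10400) / (390 + 10400) = 375.9 Ω.
V_out = 9.84 × 375.9 / (560 + 375.9) = 9.84 × 375.9/935.9 = 3.95 V.

V_out ≈ 3.95 V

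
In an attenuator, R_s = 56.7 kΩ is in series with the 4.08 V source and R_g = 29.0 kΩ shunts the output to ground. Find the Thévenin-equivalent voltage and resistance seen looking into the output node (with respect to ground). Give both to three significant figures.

V_th is the open-circuit tap voltage: 4.08 × 29.0/(56.7 + 29.0) = 1.38 V.
With the supply zeroed, R_s and R_g appear in parallel from the tap: R_th = R_s‖R_g = (56.7 × 29.0)/85.70 = 19.2 kΩ.

V_th = 1.38 V, R_th = 19.2 kΩ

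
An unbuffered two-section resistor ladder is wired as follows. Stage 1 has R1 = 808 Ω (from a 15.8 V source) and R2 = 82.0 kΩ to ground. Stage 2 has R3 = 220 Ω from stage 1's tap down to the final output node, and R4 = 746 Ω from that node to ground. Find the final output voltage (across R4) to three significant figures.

Stage 2 presents R3+R4 = 966.0 Ω as a load on stage 1's tap.
Stage 1's lower leg becomes R2‖(R3+R4) = 954.8 Ω, so V_mid = 15.8 × 954.8/1763 = 8.558 V.
Stage 2 is itself unloaded: V_out = V_mid × R4/(R3+R4) = 8.558 × 746/966.0 = 6.61 V.

V_out ≈ 6.61 V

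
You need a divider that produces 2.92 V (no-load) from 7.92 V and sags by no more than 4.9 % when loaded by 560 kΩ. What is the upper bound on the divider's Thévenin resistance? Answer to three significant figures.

Loading drop = R_th/(R_th + R_L) ≤ 0.0490, so R_th ≤ R_L · ε/(1−ε) = 560 kΩ × 0.0490/0.9510 = 28.9 kΩ.
(Any R1, R2 with R2/(R1+R2) = 0.369 and R1‖R2 ≤ 28.9 kΩ will meet the spec.)

R_th ≤ 28.9 kΩ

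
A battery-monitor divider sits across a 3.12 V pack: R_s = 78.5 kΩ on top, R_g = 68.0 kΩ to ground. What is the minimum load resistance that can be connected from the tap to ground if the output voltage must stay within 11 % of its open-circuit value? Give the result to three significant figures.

Output resistance R_th = R_s‖R_g = (78.5 × 68.0)/146.5 = 36.44 kΩ.
The fractional drop is R_th/(R_th + R_L); requiring this ≤ 0.110 gives R_L ≥ R_th(1/0.110 − 1) = 36.44 × 8.091 = 295 kΩ.

R_L(min) ≈ 295 kΩ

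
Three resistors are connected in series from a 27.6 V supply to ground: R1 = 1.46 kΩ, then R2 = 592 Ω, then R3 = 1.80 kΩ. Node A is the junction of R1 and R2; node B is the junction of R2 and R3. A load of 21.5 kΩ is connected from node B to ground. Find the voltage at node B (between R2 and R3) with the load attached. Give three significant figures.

At node B, R3 is in parallel with the load: R3‖R_L = 1661 Ω.
Below node A the resistance is R2 + (R3‖R_L) = 2253 Ω, so V_A = 27.6 × 2253/3713 = 16.75 V.
Then V_B = V_A × (R3‖R_L)/(R2 + R3‖R_L) = 16.75 × 1661/2253 = 12.3 V.

V ≈ 12.3 V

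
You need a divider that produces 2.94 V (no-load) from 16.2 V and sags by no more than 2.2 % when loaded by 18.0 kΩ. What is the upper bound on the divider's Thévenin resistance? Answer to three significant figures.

R_th ≤ 405 Ω

Loading drop = R_th/(R_th + R_L) ≤ 0.0220, so R_th ≤ R_L · ε/(1−ε) = 18.0 kΩ × 0.0220/0.9780 = 405 Ω.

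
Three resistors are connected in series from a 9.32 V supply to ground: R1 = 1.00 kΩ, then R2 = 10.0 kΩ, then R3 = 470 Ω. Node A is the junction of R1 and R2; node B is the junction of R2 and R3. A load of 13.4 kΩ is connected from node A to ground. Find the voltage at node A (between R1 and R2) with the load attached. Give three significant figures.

V ≈ 7.96 V

Below node A the series string R2+R3 = 10470 Ω sits in parallel with the 13400 Ω load: 5878 Ω.
V_A = 9.32 × 5878/(1000 + 5878) = 7.96 V.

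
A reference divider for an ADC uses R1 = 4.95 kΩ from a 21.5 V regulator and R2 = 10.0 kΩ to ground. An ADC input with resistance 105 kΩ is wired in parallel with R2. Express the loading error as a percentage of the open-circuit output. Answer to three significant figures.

The divider's output (Thévenin) resistance is R1‖R2 = 3.311 kΩ.
Fractional drop under load = R_th/(R_th + R_L) = 3.311 / (3.311 + 105) = 0.03057.
So the output falls by 3.06 %.

3.06 %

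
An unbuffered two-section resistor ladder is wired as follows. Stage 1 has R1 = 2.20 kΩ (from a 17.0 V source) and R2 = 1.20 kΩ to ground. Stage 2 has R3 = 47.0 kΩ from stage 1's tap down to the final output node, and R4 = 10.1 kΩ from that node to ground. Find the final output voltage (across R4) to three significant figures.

V_out ≈ 1.05 V

Stage 2 presents R3+R4 = 57.10 kΩ as a load on stage 1's tap.
Stage 1's lower leg becomes R2‖(R3+R4) = 1.175 kΩ, so V_mid = 17.0 × 1.175/3.375 = 5.920 V.
Stage 2 is itself unloaded: V_out = V_mid × R4/(R3+R4) = 5.920 × 10.1/57.10 = 1.05 V.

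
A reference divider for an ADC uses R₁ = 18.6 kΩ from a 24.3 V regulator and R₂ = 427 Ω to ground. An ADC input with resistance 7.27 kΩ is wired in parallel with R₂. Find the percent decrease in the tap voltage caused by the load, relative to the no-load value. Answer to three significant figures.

5.43 %

The divider's output (Thévenin) resistance is R₁‖R₂ = 417.4 Ω.
Fractional drop under load = R_th/(R_th + R_L) = 417.4 / (417.4 + 7270) = 0.05430.
So the output falls by 5.43 %.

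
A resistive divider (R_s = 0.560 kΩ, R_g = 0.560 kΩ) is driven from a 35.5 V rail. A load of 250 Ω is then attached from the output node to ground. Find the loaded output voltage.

The load sits in parallel with R_g: R_g‖R_L = (560 × 250) / (560 + 250) = 172.8 Ω.
V_out = 35.5 × 172.8 / (560 + 172.8) = 35.5 × 172.8/732.8 = 8.37 V.
(Unloaded it would have been 17.8 V.)

V_out ≈ 8.37 V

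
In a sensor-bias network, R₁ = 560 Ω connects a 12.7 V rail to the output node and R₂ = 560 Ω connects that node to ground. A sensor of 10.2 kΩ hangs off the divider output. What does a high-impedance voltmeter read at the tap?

The load sits in parallel with R₂: R₂‖R_L = (560 × 10200) / (560 + 10200) = 530.9 Ω.
V_out = 12.7 × 530.9 / (560 + 530.9) = 12.7 × 530.9/1091 = 6.18 V.
(Unloaded it would have been 6.35 V.)

V_out ≈ 6.18 V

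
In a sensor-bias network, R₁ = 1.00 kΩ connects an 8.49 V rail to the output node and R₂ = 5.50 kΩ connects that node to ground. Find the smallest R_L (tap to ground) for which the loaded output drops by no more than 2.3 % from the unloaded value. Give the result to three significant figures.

Output resistance R_th = R₁‖R₂ = (1000 × 5500)/6500 = 846.2 Ω.
The fractional drop is R_th/(R_th + R_L); requiring this ≤ 0.0230 gives R_L ≥ R_th(1/0.0230 − 1) = 846.2 × 42.48 = 35.9 kΩ.

R_L(min) ≈ 35.9 kΩ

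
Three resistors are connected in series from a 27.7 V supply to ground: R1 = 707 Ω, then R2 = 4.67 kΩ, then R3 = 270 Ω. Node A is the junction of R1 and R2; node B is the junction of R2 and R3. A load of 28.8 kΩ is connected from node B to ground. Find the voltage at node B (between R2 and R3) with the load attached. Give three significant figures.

V ≈ 1.31 V

At node B, R3 is in parallel with the load: R3‖R_L = 267.5 Ω.
Below node A the resistance is R2 + (R3‖R_L) = 4937 Ω, so V_A = 27.7 × 4937/5644 = 24.23 V.
Then V_B = V_A × (R3‖R_L)/(R2 + R3‖R_L) = 24.23 × 267.5/4937 = 1.31 V.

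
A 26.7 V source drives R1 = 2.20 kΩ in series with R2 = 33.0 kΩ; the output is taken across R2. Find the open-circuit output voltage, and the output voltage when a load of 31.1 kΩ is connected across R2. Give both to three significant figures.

Open-circuit: V = 26.7 × 33.0/(2.20 + 33.0) = 25.0 V.
With the load, R2 becomes R2‖R_L = 16.01 kΩ, so V = 26.7 × 16.01/18.21 = 23.5 V.

Unloaded: 25.0 V; loaded: 23.5 V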